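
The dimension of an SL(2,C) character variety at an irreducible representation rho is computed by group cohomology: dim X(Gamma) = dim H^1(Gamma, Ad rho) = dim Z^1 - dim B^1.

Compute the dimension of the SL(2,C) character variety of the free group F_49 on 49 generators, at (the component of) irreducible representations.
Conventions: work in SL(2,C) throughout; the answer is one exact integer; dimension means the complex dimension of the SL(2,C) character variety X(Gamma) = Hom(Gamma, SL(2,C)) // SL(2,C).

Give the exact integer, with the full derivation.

144

Gamma = F_49 has 49 generators and no relators.
So Z^1 = (sl_2)^49 in full: dim Z^1 = 147.
dim B^1 = 3: the coboundary map is injective because an irreducible image has centralizer 0 in sl_2.
dim H^1 = 147 - 3 = 144, which is dim X.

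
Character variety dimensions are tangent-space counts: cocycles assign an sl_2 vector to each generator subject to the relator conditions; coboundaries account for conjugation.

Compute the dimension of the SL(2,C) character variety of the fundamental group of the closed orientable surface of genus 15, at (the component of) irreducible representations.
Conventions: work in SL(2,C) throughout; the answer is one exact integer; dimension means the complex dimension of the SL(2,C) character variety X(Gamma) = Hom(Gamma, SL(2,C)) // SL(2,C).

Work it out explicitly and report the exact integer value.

84

The genus-15 surface group: 2g = 30 generators, one relator prod [a_i, b_i].
Unconstrained cocycle data is one sl_2 vector per generator (90 dimensions), cut by the relator condition d_2(z) = 0.
H^2 = coker(d_2) is dual to H^0 = 0 at irreducible rho (Poincare duality), so d_2 is onto: dim Z^1 = 87.
Coboundaries contribute dim B^1 = 3 (injective at irreducible rho).
dim X = dim H^1 = 87 - 3 = 84.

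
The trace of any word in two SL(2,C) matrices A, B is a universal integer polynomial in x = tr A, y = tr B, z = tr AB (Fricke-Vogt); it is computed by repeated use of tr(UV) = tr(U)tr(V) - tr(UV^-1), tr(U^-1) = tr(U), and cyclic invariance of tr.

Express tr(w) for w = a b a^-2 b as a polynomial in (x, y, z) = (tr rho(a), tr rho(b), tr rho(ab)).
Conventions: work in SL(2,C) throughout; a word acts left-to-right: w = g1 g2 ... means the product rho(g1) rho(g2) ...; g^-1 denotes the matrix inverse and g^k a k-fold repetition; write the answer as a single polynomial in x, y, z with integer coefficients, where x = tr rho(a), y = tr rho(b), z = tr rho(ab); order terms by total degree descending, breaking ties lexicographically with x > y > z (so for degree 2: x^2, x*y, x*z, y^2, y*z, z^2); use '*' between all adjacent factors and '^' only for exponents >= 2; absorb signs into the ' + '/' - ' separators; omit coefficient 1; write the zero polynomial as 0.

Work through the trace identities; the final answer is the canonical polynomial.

x^2*y*z - x^3 - x*z^2 - y*z + 3*x

and tr(b a b) = tr(b) * tr(a b) - tr(a) = y*z - x
next, tr(b a b a) = tr(a b) * tr(a b) - tr(1) = z^2 - 2
tr(b a b a^-1) = tr(b a b) * tr(a) - tr(b a b a) = x*y*z - x^2 - z^2 + 2
tr(a b a^-2 b) = tr(b a b a^-1) * tr(a) - tr(b a b) = x^2*y*z - x^3 - x*z^2 - y*z + 3*x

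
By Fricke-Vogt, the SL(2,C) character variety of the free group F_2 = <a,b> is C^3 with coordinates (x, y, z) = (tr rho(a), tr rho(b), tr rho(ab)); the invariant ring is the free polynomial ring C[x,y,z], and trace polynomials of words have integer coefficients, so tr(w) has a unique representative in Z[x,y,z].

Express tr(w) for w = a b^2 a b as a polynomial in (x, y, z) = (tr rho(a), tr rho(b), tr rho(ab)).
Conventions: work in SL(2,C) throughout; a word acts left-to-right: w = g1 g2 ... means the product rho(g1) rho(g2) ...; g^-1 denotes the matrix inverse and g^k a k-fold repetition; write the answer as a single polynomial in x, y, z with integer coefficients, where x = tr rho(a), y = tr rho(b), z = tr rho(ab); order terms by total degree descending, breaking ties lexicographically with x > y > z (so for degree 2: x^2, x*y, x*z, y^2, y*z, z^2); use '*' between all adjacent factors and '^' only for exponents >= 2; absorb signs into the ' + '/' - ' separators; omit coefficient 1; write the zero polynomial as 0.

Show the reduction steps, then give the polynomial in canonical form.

y*z^2 - x*z - y

tr(a b a b) = tr(a b) tr(a b) - tr(1) = z^2 - 2
tr(a b a) = tr(a) tr(b a) - tr(b) = x*z - y
tr(a b^2 a b) = tr(b) tr(a b a b) - tr(a b a) = y*z^2 - x*z - y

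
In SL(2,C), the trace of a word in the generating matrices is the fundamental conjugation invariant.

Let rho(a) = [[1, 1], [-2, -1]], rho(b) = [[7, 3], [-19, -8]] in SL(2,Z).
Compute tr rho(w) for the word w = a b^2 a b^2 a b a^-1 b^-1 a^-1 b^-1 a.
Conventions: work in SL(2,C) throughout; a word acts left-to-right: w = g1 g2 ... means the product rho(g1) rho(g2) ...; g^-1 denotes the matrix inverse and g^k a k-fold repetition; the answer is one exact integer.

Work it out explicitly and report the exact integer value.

-9799

rho(a) = [[1, 1], [-2, -1]]
... * rho(b) = [[7, 3], [-19, -8]]  ->  [[-12, -5], [5, 2]]
... * rho(b) = [[7, 3], [-19, -8]]  ->  [[11, 4], [-3, -1]]
... * rho(a) = [[1, 1], [-2, -1]]  ->  [[3, 7], [-1, -2]]
... * rho(b) = [[7, 3], [-19, -8]]  ->  [[-112, -47], [31, 13]]
... * rho(b) = [[7, 3], [-19, -8]]  ->  [[109, 40], [-30, -11]]
... * rho(a) = [[1, 1], [-2, -1]]  ->  [[29, 69], [-8, -19]]
... * rho(b) = [[7, 3], [-19, -8]]  ->  [[-1108, -465], [305, 128]]
... * rho(a^-1) = [[-1, -1], [2, 1]]  ->  [[178, 643], [-49, -177]]
... * rho(b^-1) = [[-8, -3], [19, 7]]  ->  [[10793, 3967], [-2971, -1092]]
... * rho(a^-1) = [[-1, -1], [2, 1]]  ->  [[-2859, -6826], [787, 1879]]
... * rho(b^-1) = [[-8, -3], [19, 7]]  ->  [[-106822, -39205], [29405, 10792]]
... * rho(a) = [[1, 1], [-2, -1]]  ->  [[-28412, -67617], [7821, 18613]]
tr = -28412 + 18613 = -9799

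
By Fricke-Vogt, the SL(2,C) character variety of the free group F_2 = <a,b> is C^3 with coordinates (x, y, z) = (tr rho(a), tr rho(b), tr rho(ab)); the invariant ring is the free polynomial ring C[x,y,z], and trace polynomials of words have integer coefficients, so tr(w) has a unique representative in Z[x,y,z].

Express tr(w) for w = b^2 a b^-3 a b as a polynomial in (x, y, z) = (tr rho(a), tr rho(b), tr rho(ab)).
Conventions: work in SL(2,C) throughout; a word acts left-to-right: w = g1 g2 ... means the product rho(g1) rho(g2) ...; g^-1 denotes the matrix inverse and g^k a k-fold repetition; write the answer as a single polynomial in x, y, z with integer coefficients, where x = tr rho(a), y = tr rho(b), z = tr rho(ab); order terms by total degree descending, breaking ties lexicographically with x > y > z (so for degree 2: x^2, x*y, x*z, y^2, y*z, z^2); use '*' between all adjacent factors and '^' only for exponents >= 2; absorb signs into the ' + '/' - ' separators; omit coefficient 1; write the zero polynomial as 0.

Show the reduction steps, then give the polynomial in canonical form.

x*y^5*z - x^2*y^4 - y^6 - y^4*z^2 - 2*x*y^3*z + 2*x^2*y^2 + 6*y^4 + 2*y^2*z^2 + x*y*z - 9*y^2 - z^2 + 2

next, tr(a b^2) = tr(b) * tr(a b) - tr(a) = y*z - x
and tr(b^3 a) = tr(b) * tr(a b^2) - tr(a b) = y^2*z - x*y - z
tr(b^2) = tr(b) * tr(b) - tr(1) = y^2 - 2
next, tr(b^3) = tr(b) * tr(b^2) - tr(b) = y^3 - 3*y
and tr(a b^3 a) = tr(a) * tr(b^3 a) - tr(b^3) = x*y^2*z - x^2*y - y^3 - x*z + 3*y
next, tr(a b a b) = tr(a b) * tr(a b) - tr(1) = z^2 - 2
next, tr(a b a) = tr(a) * tr(b a) - tr(b) = x*z - y
tr(a b a b^2) = tr(b) * tr(a b a b) - tr(a b a) = y*z^2 - x*z - y
tr(a b^3 a b) = tr(b) * tr(a b a b^2) - tr(a b a b) = y^2*z^2 - x*y*z - y^2 - z^2 + 2
tr(a b^3 a b^-1) = tr(a b^3 a) * tr(b) - tr(a b^3 a b) = x*y^3*z - x^2*y^2 - y^4 - y^2*z^2 + 4*y^2 + z^2 - 2
next, tr(b^-2 a b^3 a) = tr(a b^3 a b^-1) * tr(b) - tr(a b^3 a) = x*y^4*z - x^2*y^3 - y^5 - y^3*z^2 - x*y^2*z + x^2*y + 5*y^3 + y*z^2 + x*z - 5*y
and tr(b^2 a b^-3 a b) = tr(b^-2 a b^3 a) * tr(b) - tr(b^-2 a b^3 a b) = x*y^5*z - x^2*y^4 - y^6 - y^4*z^2 - 2*x*y^3*z + 2*x^2*y^2 + 6*y^4 + 2*y^2*z^2 + x*y*z - 9*y^2 - z^2 + 2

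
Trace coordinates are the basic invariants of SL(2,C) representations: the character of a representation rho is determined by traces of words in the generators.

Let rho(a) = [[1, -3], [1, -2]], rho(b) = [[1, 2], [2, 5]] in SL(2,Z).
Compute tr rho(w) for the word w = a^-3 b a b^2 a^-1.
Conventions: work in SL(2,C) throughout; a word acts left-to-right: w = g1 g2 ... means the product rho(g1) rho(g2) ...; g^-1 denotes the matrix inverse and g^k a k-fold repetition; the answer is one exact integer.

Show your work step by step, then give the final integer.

-546

rho(a^-1) = [[-2, 3], [-1, 1]]
... * rho(a^-1) = [[-2, 3], [-1, 1]]  ->  [[1, -3], [1, -2]]
... * rho(a^-1) = [[-2, 3], [-1, 1]]  ->  [[1, 0], [0, 1]]
... * rho(b) = [[1, 2], [2, 5]]  ->  [[1, 2], [2, 5]]
... * rho(a) = [[1, -3], [1, -2]]  ->  [[3, -7], [7, -16]]
... * rho(b) = [[1, 2], [2, 5]]  ->  [[-11, -29], [-25, -66]]
... * rho(b) = [[1, 2], [2, 5]]  ->  [[-69, -167], [-157, -380]]
... * rho(a^-1) = [[-2, 3], [-1, 1]]  ->  [[305, -374], [694, -851]]
tr = 305 + -851 = -546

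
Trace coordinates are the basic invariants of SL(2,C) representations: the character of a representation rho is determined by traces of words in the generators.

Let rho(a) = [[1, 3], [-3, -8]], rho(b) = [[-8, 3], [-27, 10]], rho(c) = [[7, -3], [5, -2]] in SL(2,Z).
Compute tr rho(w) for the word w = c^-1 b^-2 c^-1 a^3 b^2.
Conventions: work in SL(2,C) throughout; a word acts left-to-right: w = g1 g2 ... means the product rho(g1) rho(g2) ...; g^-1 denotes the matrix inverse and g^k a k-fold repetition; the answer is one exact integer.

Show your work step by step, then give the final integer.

534389

rho(c^-1) = [[-2, 3], [-5, 7]]
... * rho(b^-1) = [[10, -3], [27, -8]]  ->  [[61, -18], [139, -41]]
... * rho(b^-1) = [[10, -3], [27, -8]]  ->  [[124, -39], [283, -89]]
... * rho(c^-1) = [[-2, 3], [-5, 7]]  ->  [[-53, 99], [-121, 226]]
... * rho(a) = [[1, 3], [-3, -8]]  ->  [[-350, -951], [-799, -2171]]
... * rho(a) = [[1, 3], [-3, -8]]  ->  [[2503, 6558], [5714, 14971]]
... * rho(a) = [[1, 3], [-3, -8]]  ->  [[-17171, -44955], [-39199, -102626]]
... * rho(b) = [[-8, 3], [-27, 10]]  ->  [[1351153, -501063], [3084494, -1143857]]
... * rho(b) = [[-8, 3], [-27, 10]]  ->  [[2719477, -957171], [6208187, -2185088]]
tr = 2719477 + -2185088 = 534389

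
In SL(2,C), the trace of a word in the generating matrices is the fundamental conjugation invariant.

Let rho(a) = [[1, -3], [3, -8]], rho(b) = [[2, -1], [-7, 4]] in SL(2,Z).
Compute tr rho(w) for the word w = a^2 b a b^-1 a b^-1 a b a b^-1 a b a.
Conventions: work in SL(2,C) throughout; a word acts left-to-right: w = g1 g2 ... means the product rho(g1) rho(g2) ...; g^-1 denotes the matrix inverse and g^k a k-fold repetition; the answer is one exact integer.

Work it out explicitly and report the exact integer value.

1700334875

rho(a) = [[1, -3], [3, -8]]
... * rho(a) = [[1, -3], [3, -8]]  ->  [[-8, 21], [-21, 55]]
... * rho(b) = [[2, -1], [-7, 4]]  ->  [[-163, 92], [-427, 241]]
... * rho(a) = [[1, -3], [3, -8]]  ->  [[113, -247], [296, -647]]
... * rho(b^-1) = [[4, 1], [7, 2]]  ->  [[-1277, -381], [-3345, -998]]
... * rho(a) = [[1, -3], [3, -8]]  ->  [[-2420, 6879], [-6339, 18019]]
... * rho(b^-1) = [[4, 1], [7, 2]]  ->  [[38473, 11338], [100777, 29699]]
... * rho(a) = [[1, -3], [3, -8]]  ->  [[72487, -206123], [189874, -539923]]
... * rho(b) = [[2, -1], [-7, 4]]  ->  [[1587835, -896979], [4159209, -2349566]]
... * rho(a) = [[1, -3], [3, -8]]  ->  [[-1103102, 2412327], [-2889489, 6318901]]
... * rho(b^-1) = [[4, 1], [7, 2]]  ->  [[12473881, 3721552], [32674351, 9748313]]
... * rho(a) = [[1, -3], [3, -8]]  ->  [[23638537, -67194059], [61919290, -176009557]]
... * rho(b) = [[2, -1], [-7, 4]]  ->  [[517635487, -292414773], [1355905479, -765957518]]
... * rho(a) = [[1, -3], [3, -8]]  ->  [[-359608832, 786411723], [-941967075, 2059943707]]
tr = -359608832 + 2059943707 = 1700334875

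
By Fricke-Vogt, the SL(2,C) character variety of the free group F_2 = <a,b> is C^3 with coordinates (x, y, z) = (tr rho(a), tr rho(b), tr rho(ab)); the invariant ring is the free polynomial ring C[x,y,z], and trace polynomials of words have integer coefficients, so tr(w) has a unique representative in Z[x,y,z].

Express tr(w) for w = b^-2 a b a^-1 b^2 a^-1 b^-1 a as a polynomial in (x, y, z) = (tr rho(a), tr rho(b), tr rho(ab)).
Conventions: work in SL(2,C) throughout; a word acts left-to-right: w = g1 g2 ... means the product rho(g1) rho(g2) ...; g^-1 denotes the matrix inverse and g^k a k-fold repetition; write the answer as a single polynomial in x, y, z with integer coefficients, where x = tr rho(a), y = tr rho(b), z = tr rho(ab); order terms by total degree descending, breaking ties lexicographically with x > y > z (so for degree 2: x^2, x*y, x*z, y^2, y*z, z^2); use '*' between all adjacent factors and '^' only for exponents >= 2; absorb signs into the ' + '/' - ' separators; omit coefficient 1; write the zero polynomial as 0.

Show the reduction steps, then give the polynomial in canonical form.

-x^3*y^5*z + x^4*y^4 + x^2*y^6 + 3*x^2*y^4*z^2 - 2*x*y^5*z - 3*x*y^3*z^3 - 2*x^4*y^2 - 6*x^2*y^4 - 3*x^2*y^2*z^2 + y^4*z^2 + y^2*z^4 + x^3*y*z + 10*x*y^3*z + 2*x*y*z^3 + x^4 + 9*x^2*y^2 + x^2*z^2 - 4*y^2*z^2 - 8*x*y*z - 4*x^2 + 2

tr(b a b) = tr(b) * tr(a b) - tr(a) = y*z - x
use: tr(b a b a) = tr(a b) * tr(a b) - tr(1)   [split at repeated a] = z^2 - 2
tr(a b a^-1 b) = tr(b a b) * tr(a) - tr(b a b a) = x*y*z - x^2 - z^2 + 2
tr(a^2 b) = tr(a) * tr(b a) - tr(b) = x*z - y
tr(a^2) = tr(a) * tr(a) - tr(1) = x^2 - 2
tr(a^2 b^2) = tr(b) * tr(a^2 b) - tr(a^2) = x*y*z - x^2 - y^2 + 2
tr(b^2 a^2 b) = tr(b) * tr(a^2 b^2) - tr(a^2 b) = x*y^2*z - x^2*y - y^3 - x*z + 3*y
tr(b^3 a^2 b) = tr(b) * tr(b^2 a^2 b) - tr(b^2 a^2) = x*y^3*z - x^2*y^2 - y^4 - 2*x*y*z + x^2 + 4*y^2 - 2
tr(b a b^2 a) = tr(b) * tr(a b a b) - tr(a b a) = y*z^2 - x*z - y
tr(b a b^2) = tr(b) * tr(a b^2) - tr(a b) = y^2*z - x*y - z
use: tr(b a^2 b a b) = tr(a) * tr(b a b^2 a) - tr(b a b^2) = x*y*z^2 - x^2*z - y^2*z + z
apply: tr(b a^2 b a) = tr(a) * tr(b a b a) - tr(b a b) = x*z^2 - y*z - x
use: tr(b^3 a^2 b a) = tr(b) * tr(b a^2 b a b) - tr(b a^2 b a) = x*y^2*z^2 - x^2*y*z - y^3*z - x*z^2 + 2*y*z + x
tr(b a^2 b a^-1 b^2) = tr(b^3 a^2 b) * tr(a) - tr(b^3 a^2 b a) = x^2*y^3*z - x^3*y^2 - x*y^4 - x*y^2*z^2 - x^2*y*z + y^3*z + x^3 + 4*x*y^2 + x*z^2 - 2*y*z - 3*x
apply: tr(a b a^2) = tr(a) * tr(a b a) - tr(a b) = x^2*z - x*y - z
apply: tr(b a b a^2 b) = tr(b) * tr(a b a^2 b) - tr(a b a^2) = x*y*z^2 - x^2*z - y^2*z + z
tr(b^2 a b a^2 b) = tr(b) * tr(b a b a^2 b) - tr(b a b a^2) = x*y^2*z^2 - x^2*y*z - y^3*z - x*z^2 + 2*y*z + x
apply: tr(a b a b a b) = tr(b a b a) * tr(b a) - tr(a b)   [split at repeated b] = z^3 - 3*z
apply: tr(b a b^2 a b a) = tr(b) * tr(a b a b a b) - tr(a b a b a) = y*z^3 - x*z^2 - 2*y*z + x
use: tr(b a b^2 a b) = tr(b) * tr(a b^2 a b) - tr(a b^2 a) = y^2*z^2 - 2*x*y*z + x^2 - 2
use: tr(b^2 a b a^2 b a) = tr(a) * tr(b a b^2 a b a) - tr(b a b^2 a b) = x*y*z^3 - x^2*z^2 - y^2*z^2 + 2
apply: tr(b a^2 b a^-1 b^2 a) = tr(b^2 a b a^2 b) * tr(a) - tr(b^2 a b a^2 b a) = x^2*y^2*z^2 - x^3*y*z - x*y^3*z - x*y*z^3 + y^2*z^2 + 2*x*y*z + x^2 - 2
apply: tr(a b a^-1 b^2 a^-1 b a) = tr(b a^2 b a^-1 b^2) * tr(a) - tr(b a^2 b a^-1 b^2 a) = x^3*y^3*z - x^4*y^2 - x^2*y^4 - 2*x^2*y^2*z^2 + 2*x*y^3*z + x*y*z^3 + x^4 + 4*x^2*y^2 + x^2*z^2 - y^2*z^2 - 4*x*y*z - 4*x^2 + 2
tr(a b a b^3) = tr(b) * tr(b a b a b) - tr(b a b a) = y^2*z^2 - x*y*z - y^2 - z^2 + 2
tr(b a b a b^3) = tr(b) * tr(a b a b^3) - tr(a b a b^2) = y^3*z^2 - x*y^2*z - y^3 - 2*y*z^2 + x*z + 3*y
tr(b a b a b^3 a) = tr(b) * tr(a b a b a b^2) - tr(a b a b a b) = y^2*z^3 - x*y*z^2 - 2*y^2*z - z^3 + x*y + 3*z
use: tr(b^2 a^-1 b a b a b) = tr(b a b a b^3) * tr(a) - tr(b a b a b^3 a) = x*y^3*z^2 - x^2*y^2*z - y^2*z^3 - x*y^3 - x*y*z^2 + x^2*z + 2*y^2*z + z^3 + 2*x*y - 3*z
apply: tr(a b a b a b a b) = tr(a b a b a b) * tr(a b) - tr(b a b a)   [split at repeated a] = z^4 - 4*z^2 + 2
tr(a b a b a b a) = tr(a) * tr(b a b a b a) - tr(b a b a b) = x*z^3 - y*z^2 - 2*x*z + y
tr(b a b a b a b^2 a) = tr(b) * tr(a b a b a b a b) - tr(a b a b a b a) = y*z^4 - x*z^3 - 3*y*z^2 + 2*x*z + y
apply: tr(b^2 a^-1 b a b a b a) = tr(b a b a b a b^2) * tr(a) - tr(b a b a b a b^2 a) = x*y^2*z^3 - x^2*y*z^2 - y*z^4 - 2*x*y^2*z + x^2*y + 3*y*z^2 + x*z - y
tr(a b a^-1 b^2 a^-1 b a b) = tr(b^2 a^-1 b a b a b) * tr(a) - tr(b^2 a^-1 b a b a b a) = x^2*y^3*z^2 - x^3*y^2*z - 2*x*y^2*z^3 - x^2*y^3 + y*z^4 + x^3*z + 4*x*y^2*z + x*z^3 + x^2*y - 3*y*z^2 - 4*x*z + y
tr(a b^-1 a b a^-1 b^2 a^-1 b) = tr(a b a^-1 b^2 a^-1 b a) * tr(b) - tr(a b a^-1 b^2 a^-1 b a b) = x^3*y^4*z - x^4*y^3 - x^2*y^5 - 3*x^2*y^3*z^2 + x^3*y^2*z + 2*x*y^4*z + 3*x*y^2*z^3 + x^4*y + 5*x^2*y^3 + x^2*y*z^2 - y^3*z^2 - y*z^4 - x^3*z - 8*x*y^2*z - x*z^3 - 5*x^2*y + 3*y*z^2 + 4*x*z + y
apply: tr(b^-1 a b a^-1 b^2 a^-1 b^-1 a) = tr(a b^-1 a b a^-1 b^2 a^-1) * tr(b) - tr(a b^-1 a b a^-1 b^2 a^-1 b) = -x^3*y^4*z + x^4*y^3 + x^2*y^5 + 3*x^2*y^3*z^2 - x^3*y^2*z - 2*x*y^4*z - 3*x*y^2*z^3 - x^4*y - 5*x^2*y^3 - x^2*y*z^2 + y^3*z^2 + y*z^4 + x^3*z + 9*x*y^2*z + x*z^3 + 4*x^2*y - 4*y*z^2 - 4*x*z + y
tr(a^2 b^3 a) = tr(a) * tr(b^3 a^2) - tr(b^3 a) = x^2*y^2*z - x^3*y - x*y^3 - x^2*z - y^2*z + 4*x*y + z
use: tr(b^-1 a^2 b^3 a) = tr(a^2 b^3 a) * tr(b) - tr(a^2 b^3 a b) = x^2*y^3*z - x^3*y^2 - x*y^4 - x*y^2*z^2 + 4*x*y^2 + x*z^2 - y*z - x
tr(b^2 a^-1 b^-1 a^2 b) = tr(b^-1 a^2 b^3) * tr(a) - tr(b^-1 a^2 b^3 a) = -x^2*y^3*z + x^3*y^2 + x*y^4 + x*y^2*z^2 + x^2*y*z - x^3 - 5*x*y^2 - x*z^2 + y*z + 3*x
use: tr(a^2 b a b^2 a^-1 b) = tr(b a^2 b a b^2) * tr(a) - tr(b a^2 b a b^2 a) = x^2*y^2*z^2 - x^3*y*z - x*y^3*z - x*y*z^3 + y^2*z^2 + 2*x*y*z + x^2 - 2
apply: tr(b^2 a^-1 b^-1 a^2 b a) = tr(a^2 b a b^2 a^-1) * tr(b) - tr(a^2 b a b^2 a^-1 b) = -x^2*y^2*z^2 + x^3*y*z + x*y^3*z + x*y*z^3 - 3*x*y*z - x^2 - y^2 + 2
tr(a b a^-1 b^2 a^-1 b^-1 a) = tr(b^2 a^-1 b^-1 a^2 b) * tr(a) - tr(b^2 a^-1 b^-1 a^2 b a) = -x^3*y^3*z + x^4*y^2 + x^2*y^4 + 2*x^2*y^2*z^2 - x*y^3*z - x*y*z^3 - x^4 - 5*x^2*y^2 - x^2*z^2 + 4*x*y*z + 4*x^2 + y^2 - 2
apply: tr(b^-2 a b a^-1 b^2 a^-1 b^-1 a) = tr(b^-1 a b a^-1 b^2 a^-1 b^-1 a) * tr(b) - tr(b^-1 a b a^-1 b^2 a^-1 b^-1 a b) = -x^3*y^5*z + x^4*y^4 + x^2*y^6 + 3*x^2*y^4*z^2 - 2*x*y^5*z - 3*x*y^3*z^3 - 2*x^4*y^2 - 6*x^2*y^4 - 3*x^2*y^2*z^2 + y^4*z^2 + y^2*z^4 + x^3*y*z + 10*x*y^3*z + 2*x*y*z^3 + x^4 + 9*x^2*y^2 + x^2*z^2 - 4*y^2*z^2 - 8*x*y*z - 4*x^2 + 2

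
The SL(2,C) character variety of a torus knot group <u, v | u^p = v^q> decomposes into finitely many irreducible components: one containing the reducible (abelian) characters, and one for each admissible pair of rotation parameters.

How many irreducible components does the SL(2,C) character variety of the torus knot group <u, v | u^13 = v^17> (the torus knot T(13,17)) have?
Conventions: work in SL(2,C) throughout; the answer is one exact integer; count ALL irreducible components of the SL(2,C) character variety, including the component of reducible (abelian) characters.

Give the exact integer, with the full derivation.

Gamma = < u, v | u^13 = v^17 > (torus knot T(13,17)); the central element u^13 = v^17 acts as +I or -I in any irreducible SL(2,C) representation.
This locks tr(u) to 2*cos(pi*alpha/13), alpha in 1..12, and tr(v) to 2*cos(pi*beta/17), beta in 1..16, on each component of irreducible characters.
u^13 = (-1)^alpha I and v^17 = (-1)^beta I must agree, so alpha and beta have equal parity.
count pairs: odd alpha (6 choices) x odd beta (8), plus even alpha (6) x even beta (8): 6*8 + 6*8 = 96.
Total: 96 irreducible-character components + 1 reducible (abelian) component = 97.

97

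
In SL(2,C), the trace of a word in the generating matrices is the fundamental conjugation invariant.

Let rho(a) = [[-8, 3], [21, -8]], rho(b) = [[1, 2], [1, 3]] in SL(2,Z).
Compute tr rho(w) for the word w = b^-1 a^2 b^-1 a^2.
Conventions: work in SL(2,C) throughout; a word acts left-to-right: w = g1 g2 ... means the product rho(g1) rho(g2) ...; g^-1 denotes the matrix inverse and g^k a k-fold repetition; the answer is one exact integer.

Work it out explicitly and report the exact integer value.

1507982

rho(b^-1) = [[3, -2], [-1, 1]]
... * rho(a) = [[-8, 3], [21, -8]]  ->  [[-66, 25], [29, -11]]
... * rho(a) = [[-8, 3], [21, -8]]  ->  [[1053, -398], [-463, 175]]
... * rho(b^-1) = [[3, -2], [-1, 1]]  ->  [[3557, -2504], [-1564, 1101]]
... * rho(a) = [[-8, 3], [21, -8]]  ->  [[-81040, 30703], [35633, -13500]]
... * rho(a) = [[-8, 3], [21, -8]]  ->  [[1293083, -488744], [-568564, 214899]]
tr = 1293083 + 214899 = 1507982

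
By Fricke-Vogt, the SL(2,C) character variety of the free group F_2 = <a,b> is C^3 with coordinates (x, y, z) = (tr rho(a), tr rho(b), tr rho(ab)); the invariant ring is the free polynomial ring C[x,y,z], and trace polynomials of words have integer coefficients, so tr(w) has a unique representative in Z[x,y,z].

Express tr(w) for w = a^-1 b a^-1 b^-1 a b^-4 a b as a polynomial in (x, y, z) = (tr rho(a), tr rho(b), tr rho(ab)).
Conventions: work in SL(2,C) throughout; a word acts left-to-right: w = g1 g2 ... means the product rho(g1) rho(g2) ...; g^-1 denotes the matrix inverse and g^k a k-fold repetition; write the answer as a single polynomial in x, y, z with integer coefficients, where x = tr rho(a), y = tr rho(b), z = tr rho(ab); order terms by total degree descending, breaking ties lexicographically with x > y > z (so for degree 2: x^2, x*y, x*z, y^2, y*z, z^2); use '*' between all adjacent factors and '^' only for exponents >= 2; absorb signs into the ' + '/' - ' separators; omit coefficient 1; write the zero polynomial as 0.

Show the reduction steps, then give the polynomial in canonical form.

tr(a b a) = tr(a) tr(b a) - tr(b)  (reduce the a square) = x*z - y
tr(a b a b) = tr(b a) tr(b a) - tr(1)  (split on b) = z^2 - 2
so tr(b^-1 a b a) = tr(a b a) tr(b) - tr(a b a b)  (eliminate b^-1) = x*y*z - y^2 - z^2 + 2
tr(b^-1 a b a^-1) = tr(b^-1 a b) tr(a) - tr(b^-1 a b a)  (eliminate a^-1) = -x*y*z + x^2 + y^2 + z^2 - 2
tr(a^2) = tr(a) tr(a) - tr(1)  (reduce the a square) = x^2 - 2
tr(a^2 b^2) = tr(b) tr(a^2 b) - tr(a^2)  (reduce the b square) = x*y*z - x^2 - y^2 + 2
reduce: tr(b a^2 b^2) = tr(b) tr(a^2 b^2) - tr(a^2 b)  (reduce the b square) = x*y^2*z - x^2*y - y^3 - x*z + 3*y
so tr(b^2 a b a) = tr(b) tr(a b a b) - tr(a b a)  (reduce the b square) = y*z^2 - x*z - y
reduce: tr(b a b) = tr(b) tr(a b) - tr(a)  (reduce the b square) = y*z - x
tr(b^2 a b) = tr(b) tr(b a b) - tr(b a)  (reduce the b square) = y^2*z - x*y - z
reduce: tr(b a^2 b^2 a) = tr(a) tr(b^2 a b a) - tr(b^2 a b)  (reduce the a square) = x*y*z^2 - x^2*z - y^2*z + z
so tr(a b^2 a^-1 b a) = tr(b a^2 b^2) tr(a) - tr(b a^2 b^2 a)  (eliminate a^-1) = x^2*y^2*z - x^3*y - x*y^3 - x*y*z^2 + y^2*z + 3*x*y - z
so tr(b a b a b^2) = tr(b) tr(a b a b^2) - tr(a b a b)  (reduce the b square) = y^2*z^2 - x*y*z - y^2 - z^2 + 2
reduce: tr(a b a b a b) = tr(b a) tr(b a b a) - tr(b^-1 a^-1)  (split on b) = z^3 - 3*z
tr(a b a b a) = tr(a) tr(b a b a) - tr(b a b)  (reduce the a square) = x*z^2 - y*z - x
reduce: tr(b a b a b^2 a) = tr(b) tr(a b a b a b) - tr(a b a b a)  (reduce the b square) = y*z^3 - x*z^2 - 2*y*z + x
so tr(a b^2 a^-1 b a b) = tr(b a b a b^2) tr(a) - tr(b a b a b^2 a)  (eliminate a^-1) = x*y^2*z^2 - x^2*y*z - y*z^3 - x*y^2 + 2*y*z + x
tr(b^-1 a b^2 a^-1 b a) = tr(a b^2 a^-1 b a) tr(b) - tr(a b^2 a^-1 b a b)  (eliminate b^-1) = x^2*y^3*z - x^3*y^2 - x*y^4 - 2*x*y^2*z^2 + x^2*y*z + y^3*z + y*z^3 + 4*x*y^2 - 3*y*z - x
so tr(b a^-1 b a b^-2 a b) = tr(b^-1 a b^2 a^-1 b a) tr(b) - tr(b^-1 a b^2 a^-1 b a b)  (eliminate b^-1) = x^2*y^4*z - x^3*y^3 - x*y^5 - 2*x*y^3*z^2 + y^4*z + y^2*z^3 + x^3*y + 5*x*y^3 + x*y*z^2 - 4*y^2*z - 4*x*y + z
tr(a b a b^2 a) = tr(a) tr(b a b^2 a) - tr(b a b^2)  (reduce the a square) = x*y*z^2 - x^2*z - y^2*z + z
so tr(b a b^-1 a b a b) = tr(a b a b^2 a) tr(b) - tr(a b a b^2 a b)  (eliminate b^-1) = x*y^2*z^2 - x^2*y*z - y^3*z - y*z^3 + x*z^2 + 3*y*z - x
reduce: tr(a b a b a b a) = tr(a) tr(b a b a b a) - tr(b a b a b)  (reduce the a square) = x*z^3 - y*z^2 - 2*x*z + y
tr(a b a b a b a b) = tr(a b a b a b) tr(a b) - tr(b a b a)  (split on a) = z^4 - 4*z^2 + 2
tr(b a b^-1 a b a b a) = tr(a b a b a b a) tr(b) - tr(a b a b a b a b)  (eliminate b^-1) = x*y*z^3 - y^2*z^2 - z^4 - 2*x*y*z + y^2 + 4*z^2 - 2
tr(a b a b a^-1 b a b^-1) = tr(b a b^-1 a b a b) tr(a) - tr(b a b^-1 a b a b a)  (eliminate a^-1) = x^2*y^2*z^2 - x^3*y*z - x*y^3*z - 2*x*y*z^3 + x^2*z^2 + y^2*z^2 + z^4 + 5*x*y*z - x^2 - y^2 - 4*z^2 + 2
tr(a b a b a^-1 b a) = tr(b a^2 b a b) tr(a) - tr(b a^2 b a b a)  (eliminate a^-1) = x^2*y*z^2 - x^3*z - x*y^2*z - x*z^3 + y*z^2 + 3*x*z - y
so tr(b a^-1 b a b^-2 a b a) = tr(a b a b a^-1 b a b^-1) tr(b) - tr(a b a b a^-1 b a)  (eliminate b^-1) = x^2*y^3*z^2 - x^3*y^2*z - x*y^4*z - 2*x*y^2*z^3 + y^3*z^2 + y*z^4 + x^3*z + 6*x*y^2*z + x*z^3 - x^2*y - y^3 - 5*y*z^2 - 3*x*z + 3*y
tr(a b^-2 a b a^-1 b a^-1 b) = tr(b a^-1 b a b^-2 a b) tr(a) - tr(b a^-1 b a b^-2 a b a)  (eliminate a^-1) = x^3*y^4*z - x^4*y^3 - x^2*y^5 - 3*x^2*y^3*z^2 + x^3*y^2*z + 2*x*y^4*z + 3*x*y^2*z^3 + x^4*y + 5*x^2*y^3 + x^2*y*z^2 - y^3*z^2 - y*z^4 - x^3*z - 10*x*y^2*z - x*z^3 - 3*x^2*y + y^3 + 5*y*z^2 + 4*x*z - 3*y
so tr(b^-2 a b a^-1 b a^-1 b^-1 a) = tr(a b^-2 a b a^-1 b a^-1) tr(b) - tr(a b^-2 a b a^-1 b a^-1 b)  (eliminate b^-1) = -x^3*y^4*z + x^4*y^3 + x^2*y^5 + 3*x^2*y^3*z^2 - x^3*y^2*z - 2*x*y^4*z - 3*x*y^2*z^3 - x^4*y - 5*x^2*y^3 - x^2*y*z^2 + y^3*z^2 + y*z^4 + x^3*z + 9*x*y^2*z + x*z^3 + 4*x^2*y - 4*y*z^2 - 4*x*z + y
tr(a b a^-1 b) = tr(b a b) tr(a) - tr(b a b a)  (eliminate a^-1) = x*y*z - x^2 - z^2 + 2
reduce: tr(a^2 b a^-1 b a^-1 b) = tr(b a^-1 b a^2 b) tr(a) - tr(b a^-1 b a^2 b a)  (eliminate a^-1) = x^3*y^2*z - x^4*y - x^2*y^3 - 2*x^2*y*z^2 + x^3*z + 2*x*y^2*z + x*z^3 + 3*x^2*y - y*z^2 - 4*x*z + y
reduce: tr(a b a^-1 b a^-1 b^-1 a) = tr(a^2 b a^-1 b a^-1) tr(b) - tr(a^2 b a^-1 b a^-1 b)  (eliminate b^-1) = -x^3*y^2*z + x^4*y + x^2*y^3 + 2*x^2*y*z^2 - x^3*z - x*y^2*z - x*z^3 - 4*x^2*y + 4*x*z + y
tr(a b a^-1 b a^-1 b^-1 a b) = tr(b^-1 a b a b a^-1 b) tr(a) - tr(b^-1 a b a b a^-1 b a)  (eliminate a^-1) = -x^2*y^2*z^2 + x^3*y*z + x*y^3*z + 2*x*y*z^3 - x^2*z^2 - y^2*z^2 - z^4 - 4*x*y*z + y^2 + 4*z^2 - 2
tr(b^-1 a b a^-1 b a^-1 b^-1 a) = tr(a b a^-1 b a^-1 b^-1 a) tr(b) - tr(a b a^-1 b a^-1 b^-1 a b)  (eliminate b^-1) = -x^3*y^3*z + x^4*y^2 + x^2*y^4 + 3*x^2*y^2*z^2 - 2*x^3*y*z - 2*x*y^3*z - 3*x*y*z^3 - 4*x^2*y^2 + x^2*z^2 + y^2*z^2 + z^4 + 8*x*y*z - 4*z^2 + 2
tr(b^-3 a b a^-1 b a^-1 b^-1 a) = tr(b^-2 a b a^-1 b a^-1 b^-1 a) tr(b) - tr(b^-2 a b a^-1 b a^-1 b^-1 a b)  (eliminate b^-1) = -x^3*y^5*z + x^4*y^4 + x^2*y^6 + 3*x^2*y^4*z^2 - 2*x*y^5*z - 3*x*y^3*z^3 - 2*x^4*y^2 - 6*x^2*y^4 - 4*x^2*y^2*z^2 + y^4*z^2 + y^2*z^4 + 3*x^3*y*z + 11*x*y^3*z + 4*x*y*z^3 + 8*x^2*y^2 - x^2*z^2 - 5*y^2*z^2 - z^4 - 12*x*y*z + y^2 + 4*z^2 - 2
reduce: tr(a^-1 b a^-1 b^-1 a b^-4 a b) = tr(b^-3 a b a^-1 b a^-1 b^-1 a) tr(b) - tr(b^-3 a b a^-1 b a^-1 b^-1 a b)  (eliminate b^-1) = -x^3*y^6*z + x^4*y^5 + x^2*y^7 + 3*x^2*y^5*z^2 + x^3*y^4*z - 2*x*y^6*z - 3*x*y^4*z^3 - 3*x^4*y^3 - 7*x^2*y^5 - 7*x^2*y^3*z^2 + y^5*z^2 + y^3*z^4 + 4*x^3*y^2*z + 13*x*y^4*z + 7*x*y^2*z^3 + x^4*y + 13*x^2*y^3 - 6*y^3*z^2 - 2*y*z^4 - x^3*z - 21*x*y^2*z - x*z^3 - 4*x^2*y + y^3 + 8*y*z^2 + 4*x*z - 3*y

-x^3*y^6*z + x^4*y^5 + x^2*y^7 + 3*x^2*y^5*z^2 + x^3*y^4*z - 2*x*y^6*z - 3*x*y^4*z^3 - 3*x^4*y^3 - 7*x^2*y^5 - 7*x^2*y^3*z^2 + y^5*z^2 + y^3*z^4 + 4*x^3*y^2*z + 13*x*y^4*z + 7*x*y^2*z^3 + x^4*y + 13*x^2*y^3 - 6*y^3*z^2 - 2*y*z^4 - x^3*z - 21*x*y^2*z - x*z^3 - 4*x^2*y + y^3 + 8*y*z^2 + 4*x*z - 3*y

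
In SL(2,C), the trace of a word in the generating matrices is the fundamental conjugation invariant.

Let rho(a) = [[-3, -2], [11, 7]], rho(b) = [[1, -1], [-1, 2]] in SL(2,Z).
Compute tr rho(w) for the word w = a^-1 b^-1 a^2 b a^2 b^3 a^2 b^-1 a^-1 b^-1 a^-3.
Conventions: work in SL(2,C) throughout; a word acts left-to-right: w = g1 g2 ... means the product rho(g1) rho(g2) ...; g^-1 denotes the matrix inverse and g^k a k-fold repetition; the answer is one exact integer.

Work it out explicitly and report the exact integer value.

rho(a^-1) = [[7, 2], [-11, -3]]
... * rho(b^-1) = [[2, 1], [1, 1]]  ->  [[16, 9], [-25, -14]]
... * rho(a) = [[-3, -2], [11, 7]]  ->  [[51, 31], [-79, -48]]
... * rho(a) = [[-3, -2], [11, 7]]  ->  [[188, 115], [-291, -178]]
... * rho(b) = [[1, -1], [-1, 2]]  ->  [[73, 42], [-113, -65]]
... * rho(a) = [[-3, -2], [11, 7]]  ->  [[243, 148], [-376, -229]]
... * rho(a) = [[-3, -2], [11, 7]]  ->  [[899, 550], [-1391, -851]]
... * rho(b) = [[1, -1], [-1, 2]]  ->  [[349, 201], [-540, -311]]
... * rho(b) = [[1, -1], [-1, 2]]  ->  [[148, 53], [-229, -82]]
... * rho(b) = [[1, -1], [-1, 2]]  ->  [[95, -42], [-147, 65]]
... * rho(a) = [[-3, -2], [11, 7]]  ->  [[-747, -484], [1156, 749]]
... * rho(a) = [[-3, -2], [11, 7]]  ->  [[-3083, -1894], [4771, 2931]]
... * rho(b^-1) = [[2, 1], [1, 1]]  ->  [[-8060, -4977], [12473, 7702]]
... * rho(a^-1) = [[7, 2], [-11, -3]]  ->  [[-1673, -1189], [2589, 1840]]
... * rho(b^-1) = [[2, 1], [1, 1]]  ->  [[-4535, -2862], [7018, 4429]]
... * rho(a^-1) = [[7, 2], [-11, -3]]  ->  [[-263, -484], [407, 749]]
... * rho(a^-1) = [[7, 2], [-11, -3]]  ->  [[3483, 926], [-5390, -1433]]
... * rho(a^-1) = [[7, 2], [-11, -3]]  ->  [[14195, 4188], [-21967, -6481]]
tr = 14195 + -6481 = 7714

7714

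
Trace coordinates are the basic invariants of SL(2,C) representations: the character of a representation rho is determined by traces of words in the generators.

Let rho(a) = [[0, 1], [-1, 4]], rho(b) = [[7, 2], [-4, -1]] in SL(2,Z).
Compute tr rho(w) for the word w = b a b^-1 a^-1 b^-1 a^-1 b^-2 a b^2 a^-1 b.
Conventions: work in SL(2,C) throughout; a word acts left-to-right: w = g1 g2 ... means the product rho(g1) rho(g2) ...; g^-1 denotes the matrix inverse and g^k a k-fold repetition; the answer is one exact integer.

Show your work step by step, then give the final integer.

rho(b) = [[7, 2], [-4, -1]]
... * rho(a) = [[0, 1], [-1, 4]]  ->  [[-2, 15], [1, -8]]
... * rho(b^-1) = [[-1, -2], [4, 7]]  ->  [[62, 109], [-33, -58]]
... * rho(a^-1) = [[4, -1], [1, 0]]  ->  [[357, -62], [-190, 33]]
... * rho(b^-1) = [[-1, -2], [4, 7]]  ->  [[-605, -1148], [322, 611]]
... * rho(a^-1) = [[4, -1], [1, 0]]  ->  [[-3568, 605], [1899, -322]]
... * rho(b^-1) = [[-1, -2], [4, 7]]  ->  [[5988, 11371], [-3187, -6052]]
... * rho(b^-1) = [[-1, -2], [4, 7]]  ->  [[39496, 67621], [-21021, -35990]]
... * rho(a) = [[0, 1], [-1, 4]]  ->  [[-67621, 309980], [35990, -164981]]
... * rho(b) = [[7, 2], [-4, -1]]  ->  [[-1713267, -445222], [911854, 236961]]
... * rho(b) = [[7, 2], [-4, -1]]  ->  [[-10211981, -2981312], [5435134, 1586747]]
... * rho(a^-1) = [[4, -1], [1, 0]]  ->  [[-43829236, 10211981], [23327283, -5435134]]
... * rho(b) = [[7, 2], [-4, -1]]  ->  [[-347652576, -97870453], [185031517, 52089700]]
tr = -347652576 + 52089700 = -295562876

-295562876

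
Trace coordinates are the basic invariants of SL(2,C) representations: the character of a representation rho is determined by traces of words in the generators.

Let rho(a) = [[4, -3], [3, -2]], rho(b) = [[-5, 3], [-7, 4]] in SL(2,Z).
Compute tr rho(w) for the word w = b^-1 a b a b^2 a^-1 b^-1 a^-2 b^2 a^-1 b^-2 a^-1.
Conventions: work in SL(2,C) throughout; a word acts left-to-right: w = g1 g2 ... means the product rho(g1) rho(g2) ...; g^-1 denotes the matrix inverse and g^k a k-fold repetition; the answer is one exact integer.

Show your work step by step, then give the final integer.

rho(b^-1) = [[4, -3], [7, -5]]
... * rho(a) = [[4, -3], [3, -2]]  ->  [[7, -6], [13, -11]]
... * rho(b) = [[-5, 3], [-7, 4]]  ->  [[7, -3], [12, -5]]
... * rho(a) = [[4, -3], [3, -2]]  ->  [[19, -15], [33, -26]]
... * rho(b) = [[-5, 3], [-7, 4]]  ->  [[10, -3], [17, -5]]
... * rho(b) = [[-5, 3], [-7, 4]]  ->  [[-29, 18], [-50, 31]]
... * rho(a^-1) = [[-2, 3], [-3, 4]]  ->  [[4, -15], [7, -26]]
... * rho(b^-1) = [[4, -3], [7, -5]]  ->  [[-89, 63], [-154, 109]]
... * rho(a^-1) = [[-2, 3], [-3, 4]]  ->  [[-11, -15], [-19, -26]]
... * rho(a^-1) = [[-2, 3], [-3, 4]]  ->  [[67, -93], [116, -161]]
... * rho(b) = [[-5, 3], [-7, 4]]  ->  [[316, -171], [547, -296]]
... * rho(b) = [[-5, 3], [-7, 4]]  ->  [[-383, 264], [-663, 457]]
... * rho(a^-1) = [[-2, 3], [-3, 4]]  ->  [[-26, -93], [-45, -161]]
... * rho(b^-1) = [[4, -3], [7, -5]]  ->  [[-755, 543], [-1307, 940]]
... * rho(b^-1) = [[4, -3], [7, -5]]  ->  [[781, -450], [1352, -779]]
... * rho(a^-1) = [[-2, 3], [-3, 4]]  ->  [[-212, 543], [-367, 940]]
tr = -212 + 940 = 728

728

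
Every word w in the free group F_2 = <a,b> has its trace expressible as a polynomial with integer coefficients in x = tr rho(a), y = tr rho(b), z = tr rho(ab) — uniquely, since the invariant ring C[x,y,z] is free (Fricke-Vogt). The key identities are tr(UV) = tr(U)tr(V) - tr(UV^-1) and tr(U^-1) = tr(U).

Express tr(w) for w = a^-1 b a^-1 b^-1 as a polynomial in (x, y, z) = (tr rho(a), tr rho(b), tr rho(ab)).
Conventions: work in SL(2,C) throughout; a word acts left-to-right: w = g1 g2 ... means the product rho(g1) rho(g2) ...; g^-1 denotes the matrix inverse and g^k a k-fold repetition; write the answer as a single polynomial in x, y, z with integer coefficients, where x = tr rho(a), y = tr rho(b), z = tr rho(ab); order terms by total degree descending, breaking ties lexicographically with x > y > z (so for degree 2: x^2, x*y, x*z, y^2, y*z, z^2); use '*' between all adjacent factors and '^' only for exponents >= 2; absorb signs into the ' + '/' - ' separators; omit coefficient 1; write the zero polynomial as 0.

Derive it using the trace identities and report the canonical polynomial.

apply: trace(a^-1) = trace(a) = x
trace(b a b) = trace(b) * trace(a b) - trace(a) = y*z - x
trace(b a b a) = trace(b a) * trace(b a) - trace(1)   [split at repeated b] = z^2 - 2
use: trace(a^-1 b a b) = trace(b a b) * trace(a) - trace(b a b a) = x*y*z - x^2 - z^2 + 2
trace(b^-1 a^-1 b a) = trace(a^-1 b a) * trace(b) - trace(a^-1 b a b) = -x*y*z + x^2 + y^2 + z^2 - 2
trace(a^-1 b a^-1 b^-1) = trace(b^-1 a^-1 b) * trace(a) - trace(b^-1 a^-1 b a) = x*y*z - y^2 - z^2 + 2

x*y*z - y^2 - z^2 + 2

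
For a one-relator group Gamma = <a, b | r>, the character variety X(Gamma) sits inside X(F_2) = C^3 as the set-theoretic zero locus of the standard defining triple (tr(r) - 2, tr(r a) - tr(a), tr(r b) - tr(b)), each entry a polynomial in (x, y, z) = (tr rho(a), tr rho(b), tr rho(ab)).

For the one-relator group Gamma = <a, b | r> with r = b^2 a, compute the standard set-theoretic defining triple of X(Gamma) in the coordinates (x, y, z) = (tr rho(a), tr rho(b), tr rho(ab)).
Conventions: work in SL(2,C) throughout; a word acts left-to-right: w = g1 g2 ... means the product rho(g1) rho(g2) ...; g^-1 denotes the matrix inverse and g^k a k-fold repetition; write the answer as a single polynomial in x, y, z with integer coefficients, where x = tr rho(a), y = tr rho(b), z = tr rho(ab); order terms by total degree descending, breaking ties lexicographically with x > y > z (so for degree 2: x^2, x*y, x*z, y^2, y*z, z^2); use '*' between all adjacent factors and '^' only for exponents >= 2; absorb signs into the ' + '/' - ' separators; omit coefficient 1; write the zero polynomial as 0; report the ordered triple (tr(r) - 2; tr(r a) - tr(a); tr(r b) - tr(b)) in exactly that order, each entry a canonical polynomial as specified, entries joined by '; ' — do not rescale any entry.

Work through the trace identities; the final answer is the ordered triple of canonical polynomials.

y*z - x - 2; x*y*z - x^2 - y^2 - x + 2; y^2*z - x*y - y - z

tr(b^2 a) = tr(b)*tr(a b) - tr(a) = y*z - x
tr(a^2 b) = tr(a)*tr(b a) - tr(b) = x*z - y
tr(a^2) = tr(a)*tr(a) - tr(1) = x^2 - 2
and tr(b^2 a^2) = tr(b)*tr(a^2 b) - tr(a^2) = x*y*z - x^2 - y^2 + 2
next, tr(b^2 a b) = tr(b)*tr(b a b) - tr(b a)  (reduce the b square) = y^2*z - x*y - z
assemble the triple (tr(r) - 2; tr(r a) - x; tr(r b) - y)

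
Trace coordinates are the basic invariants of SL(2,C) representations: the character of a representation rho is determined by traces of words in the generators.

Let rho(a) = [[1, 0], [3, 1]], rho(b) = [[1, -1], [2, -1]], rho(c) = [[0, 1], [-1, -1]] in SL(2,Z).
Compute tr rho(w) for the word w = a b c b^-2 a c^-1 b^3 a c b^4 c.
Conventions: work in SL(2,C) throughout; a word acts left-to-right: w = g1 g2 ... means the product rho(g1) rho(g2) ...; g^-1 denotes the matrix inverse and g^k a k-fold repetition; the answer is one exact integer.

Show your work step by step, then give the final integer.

rho(a) = [[1, 0], [3, 1]]
... * rho(b) = [[1, -1], [2, -1]]  ->  [[1, -1], [5, -4]]
... * rho(c) = [[0, 1], [-1, -1]]  ->  [[1, 2], [4, 9]]
... * rho(b^-1) = [[-1, 1], [-2, 1]]  ->  [[-5, 3], [-22, 13]]
... * rho(b^-1) = [[-1, 1], [-2, 1]]  ->  [[-1, -2], [-4, -9]]
... * rho(a) = [[1, 0], [3, 1]]  ->  [[-7, -2], [-31, -9]]
... * rho(c^-1) = [[-1, -1], [1, 0]]  ->  [[5, 7], [22, 31]]
... * rho(b) = [[1, -1], [2, -1]]  ->  [[19, -12], [84, -53]]
... * rho(b) = [[1, -1], [2, -1]]  ->  [[-5, -7], [-22, -31]]
... * rho(b) = [[1, -1], [2, -1]]  ->  [[-19, 12], [-84, 53]]
... * rho(a) = [[1, 0], [3, 1]]  ->  [[17, 12], [75, 53]]
... * rho(c) = [[0, 1], [-1, -1]]  ->  [[-12, 5], [-53, 22]]
... * rho(b) = [[1, -1], [2, -1]]  ->  [[-2, 7], [-9, 31]]
... * rho(b) = [[1, -1], [2, -1]]  ->  [[12, -5], [53, -22]]
... * rho(b) = [[1, -1], [2, -1]]  ->  [[2, -7], [9, -31]]
... * rho(b) = [[1, -1], [2, -1]]  ->  [[-12, 5], [-53, 22]]
... * rho(c) = [[0, 1], [-1, -1]]  ->  [[-5, -17], [-22, -75]]
tr = -5 + -75 = -80

-80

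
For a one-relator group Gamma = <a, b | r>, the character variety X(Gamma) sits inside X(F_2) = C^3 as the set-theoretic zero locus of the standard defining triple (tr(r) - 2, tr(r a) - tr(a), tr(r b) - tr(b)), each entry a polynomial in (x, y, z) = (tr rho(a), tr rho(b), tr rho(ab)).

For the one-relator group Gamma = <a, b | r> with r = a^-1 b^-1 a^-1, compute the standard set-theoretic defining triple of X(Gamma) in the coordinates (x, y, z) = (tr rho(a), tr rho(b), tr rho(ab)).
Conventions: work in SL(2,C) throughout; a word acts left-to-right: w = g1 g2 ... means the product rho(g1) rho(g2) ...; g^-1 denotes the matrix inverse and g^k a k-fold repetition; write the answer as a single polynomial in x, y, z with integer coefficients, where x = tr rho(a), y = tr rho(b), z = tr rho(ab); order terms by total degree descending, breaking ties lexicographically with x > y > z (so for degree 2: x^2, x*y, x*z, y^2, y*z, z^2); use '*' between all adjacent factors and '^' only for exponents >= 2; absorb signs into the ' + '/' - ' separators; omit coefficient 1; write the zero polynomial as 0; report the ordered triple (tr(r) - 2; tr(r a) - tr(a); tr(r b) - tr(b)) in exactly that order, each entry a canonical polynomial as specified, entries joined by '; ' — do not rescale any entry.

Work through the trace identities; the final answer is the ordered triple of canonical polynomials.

x*z - y - 2; -x + z; x*y*z - y^2 - z^2 - y + 2

trace(a^-1) = trace(a) = x
trace(a^-1 b) = trace(b) trace(a) - trace(b a) = x*y - z
trace(b^-1 a^-1) = trace(a^-1) trace(b) - trace(a^-1 b) = z
trace(a^-1 b^-1 a^-1) = trace(b^-1 a^-1) trace(a) - trace(b^-1) = x*z - y
trace(b a b) = trace(b) trace(a b) - trace(a) = y*z - x
trace(b a b a) = trace(a b) trace(a b) - trace(1) = z^2 - 2
trace(a b a^-1 b) = trace(b a b) trace(a) - trace(b a b a) = x*y*z - x^2 - z^2 + 2
trace(b a^-1 b^-1 a) = trace(a b a^-1) trace(b) - trace(a b a^-1 b) = -x*y*z + x^2 + y^2 + z^2 - 2
trace(a^-1 b^-1 a^-1 b) = trace(b a^-1 b^-1) trace(a) - trace(b a^-1 b^-1 a) = x*y*z - y^2 - z^2 + 2
assemble the triple (trace(r) - 2; trace(r a) - x; trace(r b) - y)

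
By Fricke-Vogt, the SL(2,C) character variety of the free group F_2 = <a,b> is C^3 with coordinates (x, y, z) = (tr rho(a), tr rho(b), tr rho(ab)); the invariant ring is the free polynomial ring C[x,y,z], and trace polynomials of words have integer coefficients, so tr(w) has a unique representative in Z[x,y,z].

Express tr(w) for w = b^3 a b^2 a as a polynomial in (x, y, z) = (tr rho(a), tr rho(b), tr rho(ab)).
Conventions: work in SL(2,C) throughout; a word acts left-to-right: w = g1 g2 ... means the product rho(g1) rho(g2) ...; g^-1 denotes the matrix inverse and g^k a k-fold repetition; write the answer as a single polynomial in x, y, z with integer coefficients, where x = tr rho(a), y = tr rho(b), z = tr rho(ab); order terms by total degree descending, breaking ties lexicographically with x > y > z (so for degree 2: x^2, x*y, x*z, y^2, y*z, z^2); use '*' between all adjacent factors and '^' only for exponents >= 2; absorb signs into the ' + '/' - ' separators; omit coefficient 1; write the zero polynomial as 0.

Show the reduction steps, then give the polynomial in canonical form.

y^3*z^2 - 2*x*y^2*z + x^2*y - y*z^2 + x*z - y

tr(a b a b) = tr(a b) * tr(a b) - tr(1)   [split at a repeated a] = z^2 - 2
apply: tr(a b a) = tr(a) * tr(b a) - tr(b)   [square of a] = x*z - y
use: tr(a b^2 a b) = tr(b) * tr(a b a b) - tr(a b a)   [square of b] = y*z^2 - x*z - y
tr(b^2 a) = tr(b) * tr(a b) - tr(a)   [square of b] = y*z - x
use: tr(b^2) = tr(b) * tr(b) - tr(1)   [square of b] = y^2 - 2
use: tr(a b^2 a) = tr(a) * tr(b^2 a) - tr(b^2)   [square of a] = x*y*z - x^2 - y^2 + 2
use: tr(a b^2 a b^2) = tr(b) * tr(a b^2 a b) - tr(a b^2 a)   [square of b] = y^2*z^2 - 2*x*y*z + x^2 - 2
tr(b^3 a b^2 a) = tr(b) * tr(a b^2 a b^2) - tr(a b^2 a b)   [square of b] = y^3*z^2 - 2*x*y^2*z + x^2*y - y*z^2 + x*z - y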